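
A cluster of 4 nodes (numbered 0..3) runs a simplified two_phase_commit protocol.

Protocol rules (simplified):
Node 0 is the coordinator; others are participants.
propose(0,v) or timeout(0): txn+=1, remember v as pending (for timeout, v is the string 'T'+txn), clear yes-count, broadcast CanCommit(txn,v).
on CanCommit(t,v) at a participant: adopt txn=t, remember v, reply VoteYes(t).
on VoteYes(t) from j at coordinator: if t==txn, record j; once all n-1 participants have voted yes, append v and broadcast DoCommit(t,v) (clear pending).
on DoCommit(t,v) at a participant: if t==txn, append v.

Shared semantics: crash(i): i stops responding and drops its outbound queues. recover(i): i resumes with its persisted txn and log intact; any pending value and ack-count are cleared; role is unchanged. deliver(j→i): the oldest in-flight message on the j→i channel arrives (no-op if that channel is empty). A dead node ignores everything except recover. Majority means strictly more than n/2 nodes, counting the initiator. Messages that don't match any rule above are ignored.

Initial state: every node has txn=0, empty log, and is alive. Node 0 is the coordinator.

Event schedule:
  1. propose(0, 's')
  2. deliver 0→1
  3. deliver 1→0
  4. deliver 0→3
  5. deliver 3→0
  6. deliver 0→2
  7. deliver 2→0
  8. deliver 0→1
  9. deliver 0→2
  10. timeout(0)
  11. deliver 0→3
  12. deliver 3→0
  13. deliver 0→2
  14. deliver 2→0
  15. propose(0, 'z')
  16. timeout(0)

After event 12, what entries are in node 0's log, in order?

s

e1 propose(0,'s'): 0[coor,t=1,-]
e2 deliver 0→1: 1[part,t=1,-]
e3 deliver 1→0: ·
e4 deliver 0→3: 3[part,t=1,-]
e5 deliver 3→0: ·
e6 deliver 0→2: 2[part,t=1,-]
e7 deliver 2→0: 0[coor,t=1,s]
e8 deliver 0→1: 1[part,t=1,s]
e9 deliver 0→2: 2[part,t=1,s]
e10 timeout(0): 0[coor,t=2,s]
e11 deliver 0→3: 3[part,t=1,s]
e12 deliver 3→0: ·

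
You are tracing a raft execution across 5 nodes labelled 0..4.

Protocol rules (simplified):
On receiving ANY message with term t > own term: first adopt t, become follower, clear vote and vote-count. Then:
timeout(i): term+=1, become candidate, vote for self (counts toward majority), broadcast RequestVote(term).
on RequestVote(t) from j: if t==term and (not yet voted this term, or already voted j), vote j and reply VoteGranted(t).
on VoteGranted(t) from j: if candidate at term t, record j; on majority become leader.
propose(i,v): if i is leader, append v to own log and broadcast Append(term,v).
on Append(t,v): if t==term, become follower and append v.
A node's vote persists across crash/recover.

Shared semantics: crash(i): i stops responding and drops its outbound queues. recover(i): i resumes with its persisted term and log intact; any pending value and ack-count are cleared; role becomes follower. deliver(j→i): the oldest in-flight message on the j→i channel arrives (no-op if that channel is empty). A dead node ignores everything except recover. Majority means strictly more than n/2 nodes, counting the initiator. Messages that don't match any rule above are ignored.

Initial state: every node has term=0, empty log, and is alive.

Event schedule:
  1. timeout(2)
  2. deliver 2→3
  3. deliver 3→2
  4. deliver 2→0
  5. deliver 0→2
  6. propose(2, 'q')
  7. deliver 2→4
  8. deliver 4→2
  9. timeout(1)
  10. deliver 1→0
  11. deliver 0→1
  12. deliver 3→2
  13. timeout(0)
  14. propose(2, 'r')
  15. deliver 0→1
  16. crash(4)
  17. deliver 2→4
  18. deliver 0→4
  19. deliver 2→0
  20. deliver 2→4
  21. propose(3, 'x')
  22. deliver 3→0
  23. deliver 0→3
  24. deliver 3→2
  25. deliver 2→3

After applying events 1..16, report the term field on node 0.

step 1 timeout(2): 2={cand,t=1,log=-}
step 2 deliver 2→3: 3={foll,t=1,log=-}
step 3 deliver 3→2: —
step 4 deliver 2→0: 0={foll,t=1,log=-}
step 5 deliver 0→2: 2={lead,t=1,log=-}
step 6 propose(2,'q'): 2={lead,t=1,log=q}
step 7 deliver 2→4: 4={foll,t=1,log=-}
step 8 deliver 4→2: —
step 9 timeout(1): 1={cand,t=1,log=-}
step 10 deliver 1→0: —
step 11 deliver 0→1: —
step 12 deliver 3→2: —
step 13 timeout(0): 0={cand,t=2,log=-}
step 14 propose(2,'r'): 2={lead,t=1,log=q,r}
step 15 deliver 0→1: 1={foll,t=2,log=-}
step 16 crash(4): 4={✗foll,t=1,log=-}

2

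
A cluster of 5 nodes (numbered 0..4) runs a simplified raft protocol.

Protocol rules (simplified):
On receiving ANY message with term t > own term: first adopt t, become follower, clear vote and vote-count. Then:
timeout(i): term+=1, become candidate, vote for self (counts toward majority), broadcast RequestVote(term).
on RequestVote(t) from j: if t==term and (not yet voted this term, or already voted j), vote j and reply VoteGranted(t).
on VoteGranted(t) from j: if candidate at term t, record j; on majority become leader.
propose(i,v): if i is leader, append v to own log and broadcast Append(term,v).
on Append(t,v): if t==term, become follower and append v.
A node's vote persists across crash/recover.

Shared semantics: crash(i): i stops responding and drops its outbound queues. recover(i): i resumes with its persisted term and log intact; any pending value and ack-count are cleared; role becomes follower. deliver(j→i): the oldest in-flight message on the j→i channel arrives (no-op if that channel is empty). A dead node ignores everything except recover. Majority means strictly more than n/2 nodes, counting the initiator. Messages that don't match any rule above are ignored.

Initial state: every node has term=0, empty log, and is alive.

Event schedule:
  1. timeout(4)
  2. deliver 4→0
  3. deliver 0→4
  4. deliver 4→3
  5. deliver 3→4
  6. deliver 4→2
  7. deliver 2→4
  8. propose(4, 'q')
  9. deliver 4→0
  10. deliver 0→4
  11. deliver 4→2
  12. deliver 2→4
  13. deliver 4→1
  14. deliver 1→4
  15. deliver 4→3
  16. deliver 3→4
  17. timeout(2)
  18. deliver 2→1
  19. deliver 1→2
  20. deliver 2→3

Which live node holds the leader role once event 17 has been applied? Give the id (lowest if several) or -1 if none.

4

[1] timeout(4) → N4(cand t1 [-])
[2] deliver 4→0 → N0(foll t1 [-])
[3] deliver 0→4 → ∅
[4] deliver 4→3 → N3(foll t1 [-])
[5] deliver 3→4 → N4(lead t1 [-])
[6] deliver 4→2 → N2(foll t1 [-])
[7] deliver 2→4 → ∅
[8] propose(4,'q') → N4(lead t1 [q])
[9] deliver 4→0 → N0(foll t1 [q])
[10] deliver 0→4 → ∅
[11] deliver 4→2 → N2(foll t1 [q])
[12] deliver 2→4 → ∅
[13] deliver 4→1 → N1(foll t1 [-])
[14] deliver 1→4 → ∅
[15] deliver 4→3 → N3(foll t1 [q])
[16] deliver 3→4 → ∅
[17] timeout(2) → N2(cand t2 [q])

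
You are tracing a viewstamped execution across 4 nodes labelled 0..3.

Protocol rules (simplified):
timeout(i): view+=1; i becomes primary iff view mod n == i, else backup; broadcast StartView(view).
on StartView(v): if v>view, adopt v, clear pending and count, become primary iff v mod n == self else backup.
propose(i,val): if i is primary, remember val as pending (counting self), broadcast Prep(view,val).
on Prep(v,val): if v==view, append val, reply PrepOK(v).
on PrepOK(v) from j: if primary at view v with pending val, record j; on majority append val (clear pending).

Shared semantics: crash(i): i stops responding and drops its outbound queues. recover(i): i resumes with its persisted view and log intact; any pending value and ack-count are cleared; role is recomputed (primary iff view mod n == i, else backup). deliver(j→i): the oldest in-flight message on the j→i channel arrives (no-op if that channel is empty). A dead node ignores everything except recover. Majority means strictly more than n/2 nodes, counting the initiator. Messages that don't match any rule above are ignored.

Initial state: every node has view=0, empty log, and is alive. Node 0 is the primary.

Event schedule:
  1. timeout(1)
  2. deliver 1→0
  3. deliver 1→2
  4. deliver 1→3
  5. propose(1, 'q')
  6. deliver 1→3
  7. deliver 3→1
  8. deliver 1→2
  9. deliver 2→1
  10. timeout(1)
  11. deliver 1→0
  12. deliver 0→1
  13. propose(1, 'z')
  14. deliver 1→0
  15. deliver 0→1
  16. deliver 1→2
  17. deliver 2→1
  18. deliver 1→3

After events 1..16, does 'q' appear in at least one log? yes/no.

[1] timeout(1) → N1(prim v1 [-])
[2] deliver 1→0 → N0(back v1 [-])
[3] deliver 1→2 → N2(back v1 [-])
[4] deliver 1→3 → N3(back v1 [-])
[5] propose(1,'q') → ∅
[6] deliver 1→3 → N3(back v1 [q])
[7] deliver 3→1 → ∅
[8] deliver 1→2 → N2(back v1 [q])
[9] deliver 2→1 → N1(prim v1 [q])
[10] timeout(1) → N1(back v2 [q])
[11] deliver 1→0 → N0(back v1 [q])
[12] deliver 0→1 → ∅
[13] propose(1,'z') → ∅
[14] deliver 1→0 → N0(back v2 [q])
[15] deliver 0→1 → ∅
[16] deliver 1→2 → N2(prim v2 [q])

yes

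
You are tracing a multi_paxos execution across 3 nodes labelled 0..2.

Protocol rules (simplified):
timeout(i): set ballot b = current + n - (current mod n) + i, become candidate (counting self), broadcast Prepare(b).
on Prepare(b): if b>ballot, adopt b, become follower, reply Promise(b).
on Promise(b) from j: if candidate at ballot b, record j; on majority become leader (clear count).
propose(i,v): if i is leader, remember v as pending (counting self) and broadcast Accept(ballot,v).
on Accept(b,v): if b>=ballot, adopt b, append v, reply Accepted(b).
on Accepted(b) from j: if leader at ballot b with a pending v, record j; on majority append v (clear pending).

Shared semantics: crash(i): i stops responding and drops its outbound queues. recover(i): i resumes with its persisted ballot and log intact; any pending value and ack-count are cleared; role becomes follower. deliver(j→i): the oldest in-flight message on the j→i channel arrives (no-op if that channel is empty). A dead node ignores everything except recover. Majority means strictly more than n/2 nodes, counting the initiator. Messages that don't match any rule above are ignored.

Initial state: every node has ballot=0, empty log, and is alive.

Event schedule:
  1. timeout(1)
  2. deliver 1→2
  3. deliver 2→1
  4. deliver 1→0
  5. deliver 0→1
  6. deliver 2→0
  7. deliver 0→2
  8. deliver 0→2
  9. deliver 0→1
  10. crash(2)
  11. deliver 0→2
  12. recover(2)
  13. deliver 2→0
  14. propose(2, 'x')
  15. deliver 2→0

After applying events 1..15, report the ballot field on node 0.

e1 timeout(1): 1[cand,b=4,-]
e2 deliver 1→2: 2[foll,b=4,-]
e3 deliver 2→1: 1[lead,b=4,-]
e4 deliver 1→0: 0[foll,b=4,-]
e5 deliver 0→1: ·
e6 deliver 2→0: ·
e7 deliver 0→2: ·
e8 deliver 0→2: ·
e9 deliver 0→1: ·
e10 crash(2): 2[✗foll,b=4,-]
e11 deliver 0→2: ·
e12 recover(2): 2[foll,b=4,-]
e13 deliver 2→0: ·
e14 propose(2,'x'): ·
e15 deliver 2→0: ·

4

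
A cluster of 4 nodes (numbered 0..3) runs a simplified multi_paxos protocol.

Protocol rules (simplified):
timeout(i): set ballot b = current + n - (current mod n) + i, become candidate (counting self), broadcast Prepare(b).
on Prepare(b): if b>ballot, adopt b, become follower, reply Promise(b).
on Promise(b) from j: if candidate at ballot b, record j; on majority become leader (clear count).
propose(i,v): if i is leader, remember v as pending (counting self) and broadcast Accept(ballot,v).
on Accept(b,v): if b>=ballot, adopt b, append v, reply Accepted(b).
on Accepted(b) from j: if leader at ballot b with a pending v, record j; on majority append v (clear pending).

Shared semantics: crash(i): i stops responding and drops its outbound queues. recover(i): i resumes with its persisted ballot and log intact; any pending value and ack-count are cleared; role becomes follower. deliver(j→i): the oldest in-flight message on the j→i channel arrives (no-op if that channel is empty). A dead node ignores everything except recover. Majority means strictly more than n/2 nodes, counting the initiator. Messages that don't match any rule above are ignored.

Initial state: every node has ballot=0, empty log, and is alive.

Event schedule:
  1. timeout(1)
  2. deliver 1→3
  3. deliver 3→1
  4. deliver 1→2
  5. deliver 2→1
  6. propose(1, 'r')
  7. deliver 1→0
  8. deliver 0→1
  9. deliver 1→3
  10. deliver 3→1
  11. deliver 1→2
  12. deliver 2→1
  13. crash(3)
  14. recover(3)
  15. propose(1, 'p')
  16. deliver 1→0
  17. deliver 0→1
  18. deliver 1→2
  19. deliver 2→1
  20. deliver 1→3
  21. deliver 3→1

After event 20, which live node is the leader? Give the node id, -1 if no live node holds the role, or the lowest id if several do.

[1] timeout(1) → N1(cand b5 [-])
[2] deliver 1→3 → N3(foll b5 [-])
[3] deliver 3→1 → ∅
[4] deliver 1→2 → N2(foll b5 [-])
[5] deliver 2→1 → N1(lead b5 [-])
[6] propose(1,'r') → ∅
[7] deliver 1→0 → N0(foll b5 [-])
[8] deliver 0→1 → ∅
[9] deliver 1→3 → N3(foll b5 [r])
[10] deliver 3→1 → ∅
[11] deliver 1→2 → N2(foll b5 [r])
[12] deliver 2→1 → N1(lead b5 [r])
[13] crash(3) → N3(✗foll b5 [r])
[14] recover(3) → N3(foll b5 [r])
[15] propose(1,'p') → ∅
[16] deliver 1→0 → N0(foll b5 [r])
[17] deliver 0→1 → ∅
[18] deliver 1→2 → N2(foll b5 [r,p])
[19] deliver 2→1 → N1(lead b5 [r,p])
[20] deliver 1→3 → N3(foll b5 [r,p])

1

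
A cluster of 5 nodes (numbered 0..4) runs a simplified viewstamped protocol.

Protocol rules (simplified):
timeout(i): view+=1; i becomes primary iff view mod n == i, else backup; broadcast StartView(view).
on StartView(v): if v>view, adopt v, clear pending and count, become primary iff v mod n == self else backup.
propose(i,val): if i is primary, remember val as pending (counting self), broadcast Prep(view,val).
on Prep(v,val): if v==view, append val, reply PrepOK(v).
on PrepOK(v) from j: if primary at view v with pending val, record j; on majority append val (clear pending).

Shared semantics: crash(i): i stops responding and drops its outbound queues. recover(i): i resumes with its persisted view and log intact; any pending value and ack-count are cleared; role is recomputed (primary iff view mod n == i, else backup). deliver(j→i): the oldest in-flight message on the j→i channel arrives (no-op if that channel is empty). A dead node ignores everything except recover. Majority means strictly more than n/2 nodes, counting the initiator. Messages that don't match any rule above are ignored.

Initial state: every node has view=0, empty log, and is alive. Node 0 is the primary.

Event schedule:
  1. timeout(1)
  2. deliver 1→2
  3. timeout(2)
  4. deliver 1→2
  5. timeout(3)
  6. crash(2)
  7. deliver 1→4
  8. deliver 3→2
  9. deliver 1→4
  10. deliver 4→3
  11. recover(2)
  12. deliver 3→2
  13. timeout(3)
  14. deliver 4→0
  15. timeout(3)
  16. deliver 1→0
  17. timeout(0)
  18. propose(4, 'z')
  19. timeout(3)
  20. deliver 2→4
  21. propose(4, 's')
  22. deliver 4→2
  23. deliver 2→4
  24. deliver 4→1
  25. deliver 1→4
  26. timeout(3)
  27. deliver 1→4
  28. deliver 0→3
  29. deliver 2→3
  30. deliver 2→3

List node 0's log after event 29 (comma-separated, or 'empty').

e1 timeout(1): 1[prim,v=1,-]
e2 deliver 1→2: 2[back,v=1,-]
e3 timeout(2): 2[prim,v=2,-]
e4 deliver 1→2: ·
e5 timeout(3): 3[back,v=1,-]
e6 crash(2): 2[✗prim,v=2,-]
e7 deliver 1→4: 4[back,v=1,-]
e8 deliver 3→2: ·
e9 deliver 1→4: ·
e10 deliver 4→3: ·
e11 recover(2): 2[prim,v=2,-]
e12 deliver 3→2: ·
e13 timeout(3): 3[back,v=2,-]
e14 deliver 4→0: ·
e15 timeout(3): 3[prim,v=3,-]
e16 deliver 1→0: 0[back,v=1,-]
e17 timeout(0): 0[back,v=2,-]
e18 propose(4,'z'): ·
e19 timeout(3): 3[back,v=4,-]
e20 deliver 2→4: ·
e21 propose(4,'s'): ·
e22 deliver 4→2: ·
e23 deliver 2→4: ·
e24 deliver 4→1: ·
e25 deliver 1→4: ·
e26 timeout(3): 3[back,v=5,-]
e27 deliver 1→4: ·
e28 deliver 0→3: ·
e29 deliver 2→3: ·

empty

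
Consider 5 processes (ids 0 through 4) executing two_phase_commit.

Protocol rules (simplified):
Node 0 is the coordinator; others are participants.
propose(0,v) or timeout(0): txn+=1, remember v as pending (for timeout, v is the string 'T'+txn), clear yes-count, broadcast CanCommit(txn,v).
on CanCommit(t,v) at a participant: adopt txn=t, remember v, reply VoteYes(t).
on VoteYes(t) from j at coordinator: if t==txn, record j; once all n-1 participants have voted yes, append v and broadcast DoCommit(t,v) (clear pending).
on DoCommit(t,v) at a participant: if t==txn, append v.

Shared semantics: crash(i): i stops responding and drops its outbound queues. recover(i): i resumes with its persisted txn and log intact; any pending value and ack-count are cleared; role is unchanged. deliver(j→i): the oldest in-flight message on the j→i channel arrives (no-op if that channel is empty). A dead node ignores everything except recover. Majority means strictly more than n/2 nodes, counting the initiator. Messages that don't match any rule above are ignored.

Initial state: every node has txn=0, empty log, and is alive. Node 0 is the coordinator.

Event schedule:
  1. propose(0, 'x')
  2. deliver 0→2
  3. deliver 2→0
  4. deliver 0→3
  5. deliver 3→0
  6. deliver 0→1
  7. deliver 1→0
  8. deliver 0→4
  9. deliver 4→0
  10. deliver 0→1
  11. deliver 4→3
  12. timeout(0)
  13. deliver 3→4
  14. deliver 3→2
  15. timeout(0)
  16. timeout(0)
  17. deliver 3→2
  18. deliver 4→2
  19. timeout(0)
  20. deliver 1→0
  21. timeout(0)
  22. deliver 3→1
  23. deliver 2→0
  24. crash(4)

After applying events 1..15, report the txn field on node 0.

3

e1 propose(0,'x'): 0[coor,t=1,-]
e2 deliver 0→2: 2[part,t=1,-]
e3 deliver 2→0: ·
e4 deliver 0→3: 3[part,t=1,-]
e5 deliver 3→0: ·
e6 deliver 0→1: 1[part,t=1,-]
e7 deliver 1→0: ·
e8 deliver 0→4: 4[part,t=1,-]
e9 deliver 4→0: 0[coor,t=1,x]
e10 deliver 0→1: 1[part,t=1,x]
e11 deliver 4→3: ·
e12 timeout(0): 0[coor,t=2,x]
e13 deliver 3→4: ·
e14 deliver 3→2: ·
e15 timeout(0): 0[coor,t=3,x]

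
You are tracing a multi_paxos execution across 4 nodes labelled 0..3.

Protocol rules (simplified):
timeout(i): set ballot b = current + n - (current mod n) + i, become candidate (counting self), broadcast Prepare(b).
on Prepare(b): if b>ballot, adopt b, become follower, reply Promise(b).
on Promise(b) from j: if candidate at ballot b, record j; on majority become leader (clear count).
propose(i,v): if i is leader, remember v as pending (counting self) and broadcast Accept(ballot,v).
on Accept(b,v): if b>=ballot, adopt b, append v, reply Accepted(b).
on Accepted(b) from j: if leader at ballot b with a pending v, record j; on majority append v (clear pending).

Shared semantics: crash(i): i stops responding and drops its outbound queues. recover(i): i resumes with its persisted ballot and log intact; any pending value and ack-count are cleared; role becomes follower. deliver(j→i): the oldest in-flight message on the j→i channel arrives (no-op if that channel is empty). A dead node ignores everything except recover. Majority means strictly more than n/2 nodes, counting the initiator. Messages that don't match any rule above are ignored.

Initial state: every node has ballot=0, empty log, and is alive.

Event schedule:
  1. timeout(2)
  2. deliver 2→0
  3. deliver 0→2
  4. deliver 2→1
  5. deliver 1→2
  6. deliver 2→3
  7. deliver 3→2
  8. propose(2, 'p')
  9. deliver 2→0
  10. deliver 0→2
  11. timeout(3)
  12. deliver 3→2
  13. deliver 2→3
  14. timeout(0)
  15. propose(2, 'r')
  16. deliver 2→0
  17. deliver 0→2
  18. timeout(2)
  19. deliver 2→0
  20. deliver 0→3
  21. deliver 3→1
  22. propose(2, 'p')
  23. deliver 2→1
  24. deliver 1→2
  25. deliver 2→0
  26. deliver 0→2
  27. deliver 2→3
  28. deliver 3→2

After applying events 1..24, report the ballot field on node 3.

11

1. timeout(2):  <2:cand b6 ->
2. deliver 2→0:  <0:foll b6 ->
3. deliver 0→2:  nop
4. deliver 2→1:  <1:foll b6 ->
5. deliver 1→2:  <2:lead b6 ->
6. deliver 2→3:  <3:foll b6 ->
7. deliver 3→2:  nop
8. propose(2,'p'):  nop
9. deliver 2→0:  <0:foll b6 p>
10. deliver 0→2:  nop
11. timeout(3):  <3:cand b11 ->
12. deliver 3→2:  <2:foll b11 ->
13. deliver 2→3:  nop
14. timeout(0):  <0:cand b8 p>
15. propose(2,'r'):  nop
16. deliver 2→0:  nop
17. deliver 0→2:  nop
18. timeout(2):  <2:cand b14 ->
19. deliver 2→0:  <0:foll b14 p>
20. deliver 0→3:  nop
21. deliver 3→1:  <1:foll b11 ->
22. propose(2,'p'):  nop
23. deliver 2→1:  nop
24. deliver 1→2:  nop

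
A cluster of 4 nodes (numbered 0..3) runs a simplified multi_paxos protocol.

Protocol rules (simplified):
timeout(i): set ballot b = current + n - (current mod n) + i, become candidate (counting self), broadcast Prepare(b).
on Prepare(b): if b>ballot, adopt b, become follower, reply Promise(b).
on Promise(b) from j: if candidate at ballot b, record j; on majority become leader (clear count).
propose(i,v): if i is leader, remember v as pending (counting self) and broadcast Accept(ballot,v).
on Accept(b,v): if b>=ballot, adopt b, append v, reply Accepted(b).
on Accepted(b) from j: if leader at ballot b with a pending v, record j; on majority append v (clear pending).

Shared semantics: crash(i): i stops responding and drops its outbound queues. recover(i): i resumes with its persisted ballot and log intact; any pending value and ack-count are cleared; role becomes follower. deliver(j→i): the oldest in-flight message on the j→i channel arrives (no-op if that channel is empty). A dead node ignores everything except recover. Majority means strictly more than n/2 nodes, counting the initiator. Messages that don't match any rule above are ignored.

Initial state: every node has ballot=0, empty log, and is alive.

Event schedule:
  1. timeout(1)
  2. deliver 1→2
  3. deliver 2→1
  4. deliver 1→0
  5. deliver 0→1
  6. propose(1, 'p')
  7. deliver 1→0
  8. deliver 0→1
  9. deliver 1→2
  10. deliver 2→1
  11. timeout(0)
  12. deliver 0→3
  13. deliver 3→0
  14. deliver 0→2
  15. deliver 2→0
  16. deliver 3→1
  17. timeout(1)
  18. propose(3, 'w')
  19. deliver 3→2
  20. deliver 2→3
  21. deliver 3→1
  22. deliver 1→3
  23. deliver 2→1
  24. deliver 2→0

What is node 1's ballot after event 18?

9

after 1 — timeout(1): n1:cand/b5/[-]
after 2 — deliver 1→2: n2:foll/b5/[-]
after 3 — deliver 2→1: ·
after 4 — deliver 1→0: n0:foll/b5/[-]
after 5 — deliver 0→1: n1:lead/b5/[-]
after 6 — propose(1,'p'): ·
after 7 — deliver 1→0: n0:foll/b5/[p]
after 8 — deliver 0→1: ·
after 9 — deliver 1→2: n2:foll/b5/[p]
after 10 — deliver 2→1: n1:lead/b5/[p]
after 11 — timeout(0): n0:cand/b8/[p]
after 12 — deliver 0→3: n3:foll/b8/[-]
after 13 — deliver 3→0: ·
after 14 — deliver 0→2: n2:foll/b8/[p]
after 15 — deliver 2→0: n0:lead/b8/[p]
after 16 — deliver 3→1: ·
after 17 — timeout(1): n1:cand/b9/[p]
after 18 — propose(3,'w'): ·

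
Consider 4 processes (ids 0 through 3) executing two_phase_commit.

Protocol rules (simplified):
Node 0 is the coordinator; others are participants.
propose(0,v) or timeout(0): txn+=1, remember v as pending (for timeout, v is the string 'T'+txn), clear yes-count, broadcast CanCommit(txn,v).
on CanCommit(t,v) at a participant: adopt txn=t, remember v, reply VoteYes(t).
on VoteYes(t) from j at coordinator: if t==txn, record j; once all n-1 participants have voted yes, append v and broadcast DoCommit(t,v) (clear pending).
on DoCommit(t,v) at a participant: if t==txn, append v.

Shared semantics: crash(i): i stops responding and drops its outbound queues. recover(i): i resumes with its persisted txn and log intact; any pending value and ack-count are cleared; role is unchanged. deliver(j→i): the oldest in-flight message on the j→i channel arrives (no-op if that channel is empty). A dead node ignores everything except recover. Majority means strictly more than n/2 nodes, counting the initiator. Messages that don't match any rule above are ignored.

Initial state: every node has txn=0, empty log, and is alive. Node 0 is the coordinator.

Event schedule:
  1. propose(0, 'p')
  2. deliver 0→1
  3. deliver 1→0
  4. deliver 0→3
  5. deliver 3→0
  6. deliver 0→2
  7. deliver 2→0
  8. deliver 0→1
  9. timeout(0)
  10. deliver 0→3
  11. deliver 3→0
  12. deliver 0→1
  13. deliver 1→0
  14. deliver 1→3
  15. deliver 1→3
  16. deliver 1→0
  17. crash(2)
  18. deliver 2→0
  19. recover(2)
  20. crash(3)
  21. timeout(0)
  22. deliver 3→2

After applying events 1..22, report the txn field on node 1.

2

1. propose(0,'p'):  <0:coor t1 ->
2. deliver 0→1:  <1:part t1 ->
3. deliver 1→0:  nop
4. deliver 0→3:  <3:part t1 ->
5. deliver 3→0:  nop
6. deliver 0→2:  <2:part t1 ->
7. deliver 2→0:  <0:coor t1 p>
8. deliver 0→1:  <1:part t1 p>
9. timeout(0):  <0:coor t2 p>
10. deliver 0→3:  <3:part t1 p>
11. deliver 3→0:  nop
12. deliver 0→1:  <1:part t2 p>
13. deliver 1→0:  nop
14. deliver 1→3:  nop
15. deliver 1→3:  nop
16. deliver 1→0:  nop
17. crash(2):  <2:✗part t1 ->
18. deliver 2→0:  nop
19. recover(2):  <2:part t1 ->
20. crash(3):  <3:✗part t1 p>
21. timeout(0):  <0:coor t3 p>
22. deliver 3→2:  nop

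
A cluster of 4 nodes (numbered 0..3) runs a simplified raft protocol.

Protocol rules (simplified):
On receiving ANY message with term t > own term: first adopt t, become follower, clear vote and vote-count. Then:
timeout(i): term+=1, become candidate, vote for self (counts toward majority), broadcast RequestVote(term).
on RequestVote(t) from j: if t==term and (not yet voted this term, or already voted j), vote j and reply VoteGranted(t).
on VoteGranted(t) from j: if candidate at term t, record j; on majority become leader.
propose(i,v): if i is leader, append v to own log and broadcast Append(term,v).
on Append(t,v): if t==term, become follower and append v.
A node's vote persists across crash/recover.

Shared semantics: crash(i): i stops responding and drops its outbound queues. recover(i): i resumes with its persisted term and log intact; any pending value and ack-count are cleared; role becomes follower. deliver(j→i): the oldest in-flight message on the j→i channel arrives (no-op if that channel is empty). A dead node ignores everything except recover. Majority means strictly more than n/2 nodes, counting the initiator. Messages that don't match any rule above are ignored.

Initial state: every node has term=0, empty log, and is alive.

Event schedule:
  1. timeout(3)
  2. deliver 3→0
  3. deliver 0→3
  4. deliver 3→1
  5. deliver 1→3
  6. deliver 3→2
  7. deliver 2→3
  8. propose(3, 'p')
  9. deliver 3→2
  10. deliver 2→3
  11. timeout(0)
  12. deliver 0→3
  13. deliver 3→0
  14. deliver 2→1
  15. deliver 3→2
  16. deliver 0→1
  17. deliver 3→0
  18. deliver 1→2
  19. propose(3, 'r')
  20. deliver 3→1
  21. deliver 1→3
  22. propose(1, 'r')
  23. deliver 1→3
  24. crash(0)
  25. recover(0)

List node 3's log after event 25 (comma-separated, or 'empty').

p

after 1 — timeout(3): n3:cand/t1/[-]
after 2 — deliver 3→0: n0:foll/t1/[-]
after 3 — deliver 0→3: ·
after 4 — deliver 3→1: n1:foll/t1/[-]
after 5 — deliver 1→3: n3:lead/t1/[-]
after 6 — deliver 3→2: n2:foll/t1/[-]
after 7 — deliver 2→3: ·
after 8 — propose(3,'p'): n3:lead/t1/[p]
after 9 — deliver 3→2: n2:foll/t1/[p]
after 10 — deliver 2→3: ·
after 11 — timeout(0): n0:cand/t2/[-]
after 12 — deliver 0→3: n3:foll/t2/[p]
after 13 — deliver 3→0: ·
after 14 — deliver 2→1: ·
after 15 — deliver 3→2: ·
after 16 — deliver 0→1: n1:foll/t2/[-]
after 17 — deliver 3→0: ·
after 18 — deliver 1→2: ·
after 19 — propose(3,'r'): ·
after 20 — deliver 3→1: ·
after 21 — deliver 1→3: ·
after 22 — propose(1,'r'): ·
after 23 — deliver 1→3: ·
after 24 — crash(0): n0:✗cand/t2/[-]
after 25 — recover(0): n0:foll/t2/[-]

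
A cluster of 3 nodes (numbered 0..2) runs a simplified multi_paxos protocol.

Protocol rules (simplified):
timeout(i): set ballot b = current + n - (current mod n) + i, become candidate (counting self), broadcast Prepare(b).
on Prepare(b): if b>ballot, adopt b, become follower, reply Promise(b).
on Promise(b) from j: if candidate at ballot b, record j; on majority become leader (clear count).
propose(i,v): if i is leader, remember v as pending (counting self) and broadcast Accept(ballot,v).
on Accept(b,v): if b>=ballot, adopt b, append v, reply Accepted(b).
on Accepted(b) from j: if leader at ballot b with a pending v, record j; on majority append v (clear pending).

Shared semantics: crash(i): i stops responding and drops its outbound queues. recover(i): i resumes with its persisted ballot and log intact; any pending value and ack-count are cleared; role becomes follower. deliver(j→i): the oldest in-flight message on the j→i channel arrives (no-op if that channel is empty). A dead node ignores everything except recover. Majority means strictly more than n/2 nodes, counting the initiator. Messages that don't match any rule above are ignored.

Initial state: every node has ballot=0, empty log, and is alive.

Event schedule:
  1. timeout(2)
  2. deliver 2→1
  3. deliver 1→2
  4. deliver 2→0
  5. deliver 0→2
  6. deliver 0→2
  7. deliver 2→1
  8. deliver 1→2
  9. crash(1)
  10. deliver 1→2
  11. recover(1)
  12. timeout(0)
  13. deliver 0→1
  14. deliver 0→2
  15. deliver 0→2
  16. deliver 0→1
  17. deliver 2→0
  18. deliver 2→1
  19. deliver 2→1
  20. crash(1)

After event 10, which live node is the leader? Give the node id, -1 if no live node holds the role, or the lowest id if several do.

1. timeout(2):  <2:cand b5 ->
2. deliver 2→1:  <1:foll b5 ->
3. deliver 1→2:  <2:lead b5 ->
4. deliver 2→0:  <0:foll b5 ->
5. deliver 0→2:  nop
6. deliver 0→2:  nop
7. deliver 2→1:  nop
8. deliver 1→2:  nop
9. crash(1):  <1:✗foll b5 ->
10. deliver 1→2:  nop

2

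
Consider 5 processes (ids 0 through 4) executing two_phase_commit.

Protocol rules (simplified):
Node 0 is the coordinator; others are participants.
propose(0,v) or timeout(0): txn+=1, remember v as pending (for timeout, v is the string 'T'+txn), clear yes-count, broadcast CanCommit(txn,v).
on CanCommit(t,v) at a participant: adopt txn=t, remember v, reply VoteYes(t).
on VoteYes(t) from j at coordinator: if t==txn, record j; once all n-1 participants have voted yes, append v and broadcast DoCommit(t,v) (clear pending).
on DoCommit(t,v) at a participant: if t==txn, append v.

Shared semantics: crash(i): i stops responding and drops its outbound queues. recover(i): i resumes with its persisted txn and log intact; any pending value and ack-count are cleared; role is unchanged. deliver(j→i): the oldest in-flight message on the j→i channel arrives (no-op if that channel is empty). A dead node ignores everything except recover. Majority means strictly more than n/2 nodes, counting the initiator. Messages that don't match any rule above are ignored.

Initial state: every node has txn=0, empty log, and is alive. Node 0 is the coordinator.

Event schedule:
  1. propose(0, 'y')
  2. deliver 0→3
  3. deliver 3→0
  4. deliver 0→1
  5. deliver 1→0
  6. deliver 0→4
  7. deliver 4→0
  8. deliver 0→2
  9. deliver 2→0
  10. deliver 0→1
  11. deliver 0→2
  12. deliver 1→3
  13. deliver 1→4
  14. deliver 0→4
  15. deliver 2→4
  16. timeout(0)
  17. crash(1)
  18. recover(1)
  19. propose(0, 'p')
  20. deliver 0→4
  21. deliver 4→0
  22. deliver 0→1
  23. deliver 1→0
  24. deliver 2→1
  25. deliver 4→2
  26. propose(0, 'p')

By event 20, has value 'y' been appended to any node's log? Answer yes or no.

yes

[1] propose(0,'y') → N0(coor t1 [-])
[2] deliver 0→3 → N3(part t1 [-])
[3] deliver 3→0 → ∅
[4] deliver 0→1 → N1(part t1 [-])
[5] deliver 1→0 → ∅
[6] deliver 0→4 → N4(part t1 [-])
[7] deliver 4→0 → ∅
[8] deliver 0→2 → N2(part t1 [-])
[9] deliver 2→0 → N0(coor t1 [y])
[10] deliver 0→1 → N1(part t1 [y])
[11] deliver 0→2 → N2(part t1 [y])
[12] deliver 1→3 → ∅
[13] deliver 1→4 → ∅
[14] deliver 0→4 → N4(part t1 [y])
[15] deliver 2→4 → ∅
[16] timeout(0) → N0(coor t2 [y])
[17] crash(1) → N1(✗part t1 [y])
[18] recover(1) → N1(part t1 [y])
[19] propose(0,'p') → N0(coor t3 [y])
[20] deliver 0→4 → N4(part t2 [y])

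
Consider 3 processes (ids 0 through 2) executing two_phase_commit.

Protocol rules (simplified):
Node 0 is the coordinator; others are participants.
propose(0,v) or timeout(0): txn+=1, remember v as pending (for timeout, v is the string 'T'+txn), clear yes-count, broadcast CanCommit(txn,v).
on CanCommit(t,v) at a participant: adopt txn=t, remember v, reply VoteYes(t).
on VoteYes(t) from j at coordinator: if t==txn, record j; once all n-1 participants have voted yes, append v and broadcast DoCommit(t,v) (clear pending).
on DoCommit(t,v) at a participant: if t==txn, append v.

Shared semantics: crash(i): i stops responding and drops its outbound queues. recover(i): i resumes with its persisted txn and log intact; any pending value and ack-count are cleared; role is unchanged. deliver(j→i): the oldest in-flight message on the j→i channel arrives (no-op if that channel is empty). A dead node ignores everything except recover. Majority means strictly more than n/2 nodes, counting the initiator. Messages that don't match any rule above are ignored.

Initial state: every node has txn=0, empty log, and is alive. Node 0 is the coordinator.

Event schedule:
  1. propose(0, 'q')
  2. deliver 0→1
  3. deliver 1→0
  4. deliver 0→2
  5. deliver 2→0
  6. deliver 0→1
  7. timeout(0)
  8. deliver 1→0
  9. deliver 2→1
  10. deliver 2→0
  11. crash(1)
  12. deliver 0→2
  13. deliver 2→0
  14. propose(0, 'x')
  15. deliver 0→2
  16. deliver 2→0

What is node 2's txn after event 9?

1

1. propose(0,'q'):  <0:coor t1 ->
2. deliver 0→1:  <1:part t1 ->
3. deliver 1→0:  nop
4. deliver 0→2:  <2:part t1 ->
5. deliver 2→0:  <0:coor t1 q>
6. deliver 0→1:  <1:part t1 q>
7. timeout(0):  <0:coor t2 q>
8. deliver 1→0:  nop
9. deliver 2→1:  nop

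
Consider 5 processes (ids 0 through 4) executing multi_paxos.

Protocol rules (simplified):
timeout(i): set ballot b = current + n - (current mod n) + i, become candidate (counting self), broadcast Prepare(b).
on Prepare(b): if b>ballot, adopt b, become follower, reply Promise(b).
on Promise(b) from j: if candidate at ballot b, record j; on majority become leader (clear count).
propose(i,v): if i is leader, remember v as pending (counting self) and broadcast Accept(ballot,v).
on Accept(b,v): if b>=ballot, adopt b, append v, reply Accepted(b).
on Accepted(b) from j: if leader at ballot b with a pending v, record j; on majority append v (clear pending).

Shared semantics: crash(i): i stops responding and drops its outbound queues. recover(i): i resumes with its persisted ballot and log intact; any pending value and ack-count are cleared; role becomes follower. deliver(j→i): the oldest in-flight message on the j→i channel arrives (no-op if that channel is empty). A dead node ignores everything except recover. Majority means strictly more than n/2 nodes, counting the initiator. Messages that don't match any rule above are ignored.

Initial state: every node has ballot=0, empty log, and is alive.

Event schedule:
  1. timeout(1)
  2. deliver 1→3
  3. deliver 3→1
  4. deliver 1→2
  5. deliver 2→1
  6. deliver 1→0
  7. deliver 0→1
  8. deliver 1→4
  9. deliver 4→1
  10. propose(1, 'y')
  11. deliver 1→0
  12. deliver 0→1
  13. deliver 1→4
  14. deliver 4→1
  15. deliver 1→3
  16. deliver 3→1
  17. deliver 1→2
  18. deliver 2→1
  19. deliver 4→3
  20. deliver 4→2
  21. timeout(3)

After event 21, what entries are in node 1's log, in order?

e1 timeout(1): 1[cand,b=6,-]
e2 deliver 1→3: 3[foll,b=6,-]
e3 deliver 3→1: ·
e4 deliver 1→2: 2[foll,b=6,-]
e5 deliver 2→1: 1[lead,b=6,-]
e6 deliver 1→0: 0[foll,b=6,-]
e7 deliver 0→1: ·
e8 deliver 1→4: 4[foll,b=6,-]
e9 deliver 4→1: ·
e10 propose(1,'y'): ·
e11 deliver 1→0: 0[foll,b=6,y]
e12 deliver 0→1: ·
e13 deliver 1→4: 4[foll,b=6,y]
e14 deliver 4→1: 1[lead,b=6,y]
e15 deliver 1→3: 3[foll,b=6,y]
e16 deliver 3→1: ·
e17 deliver 1→2: 2[foll,b=6,y]
e18 deliver 2→1: ·
e19 deliver 4→3: ·
e20 deliver 4→2: ·
e21 timeout(3): 3[cand,b=13,y]

y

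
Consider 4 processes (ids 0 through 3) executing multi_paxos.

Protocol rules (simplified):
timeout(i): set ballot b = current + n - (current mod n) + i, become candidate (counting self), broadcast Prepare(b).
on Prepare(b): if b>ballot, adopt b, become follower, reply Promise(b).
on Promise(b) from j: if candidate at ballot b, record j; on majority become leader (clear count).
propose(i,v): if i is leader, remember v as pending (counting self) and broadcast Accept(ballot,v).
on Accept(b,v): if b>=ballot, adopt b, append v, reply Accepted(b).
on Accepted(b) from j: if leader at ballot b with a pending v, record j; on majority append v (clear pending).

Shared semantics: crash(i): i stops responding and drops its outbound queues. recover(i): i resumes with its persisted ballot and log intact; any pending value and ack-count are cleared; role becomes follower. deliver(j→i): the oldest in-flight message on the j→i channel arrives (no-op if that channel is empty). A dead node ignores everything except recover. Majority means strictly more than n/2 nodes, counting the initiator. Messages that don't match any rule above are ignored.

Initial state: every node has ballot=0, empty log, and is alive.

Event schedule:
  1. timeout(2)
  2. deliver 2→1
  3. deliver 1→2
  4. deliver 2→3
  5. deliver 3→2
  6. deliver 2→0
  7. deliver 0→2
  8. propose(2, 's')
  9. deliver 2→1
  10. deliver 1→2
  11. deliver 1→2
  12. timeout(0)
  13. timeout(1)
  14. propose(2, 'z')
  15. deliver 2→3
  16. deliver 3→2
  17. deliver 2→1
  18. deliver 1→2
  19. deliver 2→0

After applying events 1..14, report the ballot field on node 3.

step 1 timeout(2): 2={cand,b=6,log=-}
step 2 deliver 2→1: 1={foll,b=6,log=-}
step 3 deliver 1→2: —
step 4 deliver 2→3: 3={foll,b=6,log=-}
step 5 deliver 3→2: 2={lead,b=6,log=-}
step 6 deliver 2→0: 0={foll,b=6,log=-}
step 7 deliver 0→2: —
step 8 propose(2,'s'): —
step 9 deliver 2→1: 1={foll,b=6,log=s}
step 10 deliver 1→2: —
step 11 deliver 1→2: —
step 12 timeout(0): 0={cand,b=8,log=-}
step 13 timeout(1): 1={cand,b=9,log=s}
step 14 propose(2,'z'): —

6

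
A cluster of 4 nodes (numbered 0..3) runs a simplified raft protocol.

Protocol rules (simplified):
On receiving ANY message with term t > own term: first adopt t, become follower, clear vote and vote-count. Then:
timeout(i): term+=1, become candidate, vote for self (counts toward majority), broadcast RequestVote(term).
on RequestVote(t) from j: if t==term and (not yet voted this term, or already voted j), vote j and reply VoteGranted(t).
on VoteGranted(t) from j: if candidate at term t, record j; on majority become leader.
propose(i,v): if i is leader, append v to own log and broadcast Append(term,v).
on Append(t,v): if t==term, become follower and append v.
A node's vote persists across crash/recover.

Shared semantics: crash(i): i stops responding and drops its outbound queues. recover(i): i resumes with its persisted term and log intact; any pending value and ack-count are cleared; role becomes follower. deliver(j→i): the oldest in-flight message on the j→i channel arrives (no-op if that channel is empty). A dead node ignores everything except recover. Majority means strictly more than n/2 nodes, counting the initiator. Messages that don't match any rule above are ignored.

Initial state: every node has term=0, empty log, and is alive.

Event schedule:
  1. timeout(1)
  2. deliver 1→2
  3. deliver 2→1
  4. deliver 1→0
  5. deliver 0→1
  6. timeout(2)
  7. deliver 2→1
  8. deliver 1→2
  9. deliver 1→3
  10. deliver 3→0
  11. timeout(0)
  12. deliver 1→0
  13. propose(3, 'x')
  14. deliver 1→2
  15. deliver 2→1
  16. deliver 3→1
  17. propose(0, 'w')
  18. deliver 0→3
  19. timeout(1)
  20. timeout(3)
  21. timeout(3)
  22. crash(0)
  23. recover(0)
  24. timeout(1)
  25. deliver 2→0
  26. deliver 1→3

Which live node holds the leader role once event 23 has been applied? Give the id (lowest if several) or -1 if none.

-1

after 1 — timeout(1): n1:cand/t1/[-]
after 2 — deliver 1→2: n2:foll/t1/[-]
after 3 — deliver 2→1: ·
after 4 — deliver 1→0: n0:foll/t1/[-]
after 5 — deliver 0→1: n1:lead/t1/[-]
after 6 — timeout(2): n2:cand/t2/[-]
after 7 — deliver 2→1: n1:foll/t2/[-]
after 8 — deliver 1→2: ·
after 9 — deliver 1→3: n3:foll/t1/[-]
after 10 — deliver 3→0: ·
after 11 — timeout(0): n0:cand/t2/[-]
after 12 — deliver 1→0: ·
after 13 — propose(3,'x'): ·
after 14 — deliver 1→2: ·
after 15 — deliver 2→1: ·
after 16 — deliver 3→1: ·
after 17 — propose(0,'w'): ·
after 18 — deliver 0→3: n3:foll/t2/[-]
after 19 — timeout(1): n1:cand/t3/[-]
after 20 — timeout(3): n3:cand/t3/[-]
after 21 — timeout(3): n3:cand/t4/[-]
after 22 — crash(0): n0:✗cand/t2/[-]
after 23 — recover(0): n0:foll/t2/[-]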